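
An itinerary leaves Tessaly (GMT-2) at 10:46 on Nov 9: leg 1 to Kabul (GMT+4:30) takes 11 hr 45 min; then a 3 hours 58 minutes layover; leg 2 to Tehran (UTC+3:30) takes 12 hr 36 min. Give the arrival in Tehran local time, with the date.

20:35 on November 10

Convert departure to UTC: 10:46 + 2:00 = 12:46 UTC on Nov 9.
Add 11 hours 45 minutes leg 1 → 00:31 UTC (Nov 10).
Add 3 hours 58 minutes layover in Kabul → 04:29 UTC.
Add 12 hours 36 minutes leg 2 → 17:05 UTC.
Tehran is UTC+3:30, so local arrival = 17:05 + 3:30 = 20:35 on Nov 10.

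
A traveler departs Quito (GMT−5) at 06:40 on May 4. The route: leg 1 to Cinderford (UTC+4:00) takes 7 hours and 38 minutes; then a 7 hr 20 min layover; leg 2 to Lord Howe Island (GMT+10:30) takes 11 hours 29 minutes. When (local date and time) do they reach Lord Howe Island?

00:37 on May 6

Convert departure to UTC: 06:40 + 5:00 = 11:40 UTC on May 4.
Add 7 hours 38 minutes leg 1 → 19:18 UTC.
Add 7 hours 20 minutes layover in Cinderford → 02:38 UTC (May 5).
Add 11 hours 29 minutes leg 2 → 14:07 UTC.
Lord Howe Island is UTC+10:30, so local arrival = 14:07 + 10:30 = 00:37 on May 6.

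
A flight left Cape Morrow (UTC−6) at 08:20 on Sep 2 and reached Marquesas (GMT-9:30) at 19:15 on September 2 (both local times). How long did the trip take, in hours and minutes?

Departure in UTC: 08:20 + 6:00 = 14:20 on Sep 2.
Arrival in UTC: 19:15 + 9:30 = 04:45 on Sep 3.
Elapsed = 04:45 − 14:20 (+1 day) = 14 hours 25 minutes.

14 hours 25 minutes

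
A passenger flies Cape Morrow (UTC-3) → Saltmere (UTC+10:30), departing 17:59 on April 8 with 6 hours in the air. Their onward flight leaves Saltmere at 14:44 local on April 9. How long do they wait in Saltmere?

1 hour 15 minutes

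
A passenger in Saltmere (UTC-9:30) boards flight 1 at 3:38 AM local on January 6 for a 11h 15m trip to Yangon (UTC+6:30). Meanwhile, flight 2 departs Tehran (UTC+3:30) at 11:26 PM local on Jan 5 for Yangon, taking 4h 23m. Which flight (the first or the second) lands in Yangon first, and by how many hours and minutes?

the second, by 24 hours 4 minutes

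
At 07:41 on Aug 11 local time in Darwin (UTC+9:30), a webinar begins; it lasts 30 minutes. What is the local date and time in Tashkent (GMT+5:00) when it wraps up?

03:41 on Aug 11

Convert start to UTC: 07:41 − 9:30 = 22:11 UTC on Aug 10.
Add 30 minutes duration → 22:41 UTC.
Tashkent is UTC+5:00, so local end time = 22:41 + 5:00 = 03:41 on Aug 11.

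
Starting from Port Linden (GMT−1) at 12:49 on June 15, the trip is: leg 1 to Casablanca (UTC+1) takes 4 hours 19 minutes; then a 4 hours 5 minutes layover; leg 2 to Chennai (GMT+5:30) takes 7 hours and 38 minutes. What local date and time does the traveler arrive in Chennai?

11:21 on June 16

Convert departure to UTC: 12:49 + 1:00 = 13:49 UTC on Jun 15.
Add 4 hours 19 minutes leg 1 → 18:08 UTC.
Add 4 hours and 5 minutes layover in Casablanca → 22:13 UTC.
Add 7 hours and 38 minutes leg 2 → 05:51 UTC (Jun 16).
Chennai is UTC+5:30, so local arrival = 05:51 + 5:30 = 11:21 on Jun 16.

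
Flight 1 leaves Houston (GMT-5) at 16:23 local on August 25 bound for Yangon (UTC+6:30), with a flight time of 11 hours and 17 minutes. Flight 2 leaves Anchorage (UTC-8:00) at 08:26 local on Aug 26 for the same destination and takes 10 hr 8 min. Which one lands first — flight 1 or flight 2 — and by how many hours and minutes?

the first, by 17 hours 54 minutes

Flight 1 in UTC: 16:23 + 5:00 = 21:23 on Aug 25.
+11 hours and 17 minutes → arrive 08:40 UTC on Aug 26.
Flight 2 in UTC: 08:26 + 8:00 = 16:26 on Aug 26.
+10 hours and 8 minutes → arrive 02:34 UTC on Aug 27.
Flight 1 lands earlier by 17 hours 54 minutes.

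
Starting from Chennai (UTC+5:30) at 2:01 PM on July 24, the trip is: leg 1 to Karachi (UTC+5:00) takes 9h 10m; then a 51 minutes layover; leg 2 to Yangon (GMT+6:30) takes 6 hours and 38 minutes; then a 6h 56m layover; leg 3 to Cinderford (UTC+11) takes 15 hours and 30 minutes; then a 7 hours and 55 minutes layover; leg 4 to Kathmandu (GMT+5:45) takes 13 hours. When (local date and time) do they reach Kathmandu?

2:16 AM on Jul 27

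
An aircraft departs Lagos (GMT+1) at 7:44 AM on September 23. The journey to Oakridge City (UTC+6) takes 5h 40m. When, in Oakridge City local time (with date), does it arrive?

Convert departure to UTC: 7:44 AM − 1:00 = 6:44 AM UTC on Sep 23.
Add 5 hours 40 minutes travel time → 12:24 PM UTC.
Oakridge City is UTC+6:00, so local arrival = 12:24 PM + 6:00 = 6:24 PM on Sep 23.

6:24 PM on September 23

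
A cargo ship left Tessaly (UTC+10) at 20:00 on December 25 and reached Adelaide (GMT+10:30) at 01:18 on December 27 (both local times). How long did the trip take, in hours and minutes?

28 hours 48 minutes

Adelaide is 0:30 ahead of Tessaly.
Clock-face elapsed time (ignoring zones) is 29 hours 18 minutes.
Actual elapsed = 29 hours 18 minutes − 0:30 = 28 hours 48 minutes.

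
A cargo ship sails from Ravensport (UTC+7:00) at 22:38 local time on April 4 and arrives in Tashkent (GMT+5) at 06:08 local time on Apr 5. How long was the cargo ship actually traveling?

Departure in UTC: 22:38 − 7:00 = 15:38 on Apr 4.
Arrival in UTC: 06:08 − 5:00 = 01:08 on Apr 5.
Elapsed = 01:08 − 15:38 (+1 day) = 9 hours 30 minutes.

9 hours 30 minutes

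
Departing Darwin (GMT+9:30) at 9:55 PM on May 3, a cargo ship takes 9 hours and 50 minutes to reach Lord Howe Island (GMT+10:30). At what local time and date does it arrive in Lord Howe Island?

Convert departure to UTC: 9:55 PM − 9:30 = 12:25 PM UTC on May 3.
Add 9 hours 50 minutes travel time → 10:15 PM UTC.
Lord Howe Island is UTC+10:30, so local arrival = 10:15 PM + 10:30 = 8:45 AM on May 4.

8:45 AM on May 4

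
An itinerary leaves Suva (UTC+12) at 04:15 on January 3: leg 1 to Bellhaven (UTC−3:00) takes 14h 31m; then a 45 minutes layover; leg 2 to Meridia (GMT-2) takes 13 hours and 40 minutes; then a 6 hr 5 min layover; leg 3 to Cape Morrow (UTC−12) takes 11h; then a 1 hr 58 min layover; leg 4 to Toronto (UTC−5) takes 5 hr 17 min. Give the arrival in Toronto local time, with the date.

16:31 on January 4

Convert departure to UTC: 04:15 − 12:00 = 16:15 UTC on Jan 2.
Add 14 hours 31 minutes leg 1 → 06:46 UTC (Jan 3).
Add 45 minutes layover in Bellhaven → 07:31 UTC.
Add 13 hours and 40 minutes leg 2 → 21:11 UTC.
Add 6 hours 5 minutes layover in Meridia → 03:16 UTC (Jan 4).
Add 11 hours leg 3 → 14:16 UTC.
Add 1 hour 58 minutes layover in Cape Morrow → 16:14 UTC.
Add 5 hours 17 minutes leg 4 → 21:31 UTC.
Toronto is UTC−5:00, so local arrival = 21:31 − 5:00 = 16:31 on Jan 4.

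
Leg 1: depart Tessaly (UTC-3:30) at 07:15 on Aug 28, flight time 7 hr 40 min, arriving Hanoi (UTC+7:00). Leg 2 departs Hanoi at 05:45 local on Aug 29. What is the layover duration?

4 hours 20 minutes

Convert departure to UTC: 07:15 + 3:30 = 10:45 UTC on Aug 28.
Add 7 hours and 40 minutes flight time → 18:25 UTC.
Hanoi is UTC+7:00, so local arrival = 18:25 + 7:00 = 01:25 on Aug 29.
Layover = 05:45 − 01:25 = 4 hours 20 minutes.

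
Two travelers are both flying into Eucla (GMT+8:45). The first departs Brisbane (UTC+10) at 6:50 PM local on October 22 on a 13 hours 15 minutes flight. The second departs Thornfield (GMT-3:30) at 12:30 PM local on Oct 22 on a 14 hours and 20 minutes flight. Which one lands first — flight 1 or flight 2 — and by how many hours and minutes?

Flight 1 in UTC: 6:50 PM − 10:00 = 8:50 AM on Oct 22.
+13 hours and 15 minutes → arrive 10:05 PM UTC on Oct 22.
Flight 2 in UTC: 12:30 PM + 3:30 = 4:00 PM on Oct 22.
+14 hours 20 minutes → arrive 6:20 AM UTC on Oct 23.
Flight 1 lands earlier by 8 hours 15 minutes.

the first, by 8 hours 15 minutes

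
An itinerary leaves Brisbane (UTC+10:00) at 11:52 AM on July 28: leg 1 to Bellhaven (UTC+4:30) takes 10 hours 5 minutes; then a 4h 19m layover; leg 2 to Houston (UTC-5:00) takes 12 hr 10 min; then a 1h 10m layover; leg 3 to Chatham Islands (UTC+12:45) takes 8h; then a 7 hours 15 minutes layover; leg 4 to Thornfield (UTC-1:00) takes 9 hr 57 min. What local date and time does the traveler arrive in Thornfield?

Convert departure to UTC: 11:52 AM − 10:00 = 1:52 AM UTC on Jul 28.
Add 10 hours 5 minutes leg 1 → 11:57 AM UTC.
Add 4 hours and 19 minutes layover in Bellhaven → 4:16 PM UTC.
Add 12 hours and 10 minutes leg 2 → 4:26 AM UTC (Jul 29).
Add 1 hour and 10 minutes layover in Houston → 5:36 AM UTC.
Add 8 hours leg 3 → 1:36 PM UTC.
Add 7 hours and 15 minutes layover in Chatham Islands → 8:51 PM UTC.
Add 9 hours 57 minutes leg 4 → 6:48 AM UTC (Jul 30).
Thornfield is UTC−1:00, so local arrival = 6:48 AM − 1:00 = 5:48 AM on Jul 30.

5:48 AM on Jul 30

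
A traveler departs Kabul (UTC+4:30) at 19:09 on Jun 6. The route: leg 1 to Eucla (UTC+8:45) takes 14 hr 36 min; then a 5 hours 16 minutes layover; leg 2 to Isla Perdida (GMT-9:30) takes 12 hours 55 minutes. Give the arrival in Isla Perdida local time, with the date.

13:56 on June 7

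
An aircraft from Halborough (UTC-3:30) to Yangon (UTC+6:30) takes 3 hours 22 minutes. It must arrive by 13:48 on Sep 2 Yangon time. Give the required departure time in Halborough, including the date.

Target arrival in UTC: 13:48 − 6:30 = 07:18 on Sep 2.
Subtract 3 hours and 22 minutes → departure 03:56 UTC on Sep 2.
Halborough is UTC−3:30: 03:56 − 3:30 = 00:26 on Sep 2.

00:26 on September 2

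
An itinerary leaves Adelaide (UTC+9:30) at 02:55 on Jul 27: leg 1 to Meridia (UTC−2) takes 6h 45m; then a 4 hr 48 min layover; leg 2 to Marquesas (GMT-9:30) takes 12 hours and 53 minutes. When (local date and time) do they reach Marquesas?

Convert departure to UTC: 02:55 − 9:30 = 17:25 UTC on Jul 26.
Add 6 hours 45 minutes leg 1 → 00:10 UTC (Jul 27).
Add 4 hours and 48 minutes layover in Meridia → 04:58 UTC.
Add 12 hours and 53 minutes leg 2 → 17:51 UTC.
Marquesas is UTC−9:30, so local arrival = 17:51 − 9:30 = 08:21 on Jul 27.

08:21 on July 27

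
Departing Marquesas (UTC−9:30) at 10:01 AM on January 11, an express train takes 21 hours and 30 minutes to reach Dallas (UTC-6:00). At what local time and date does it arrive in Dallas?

Convert departure to UTC: 10:01 AM + 9:30 = 7:31 PM UTC on Jan 11.
Add 21 hours 30 minutes travel time → 5:01 PM UTC (Jan 12).
Dallas is UTC−6:00, so local arrival = 5:01 PM − 6:00 = 11:01 AM on Jan 12.

11:01 AM on Jan 12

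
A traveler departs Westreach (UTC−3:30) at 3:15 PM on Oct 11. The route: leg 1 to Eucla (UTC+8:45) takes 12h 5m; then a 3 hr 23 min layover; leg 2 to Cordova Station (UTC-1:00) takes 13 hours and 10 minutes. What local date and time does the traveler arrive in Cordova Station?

10:23 PM on October 12

Convert departure to UTC: 3:15 PM + 3:30 = 6:45 PM UTC on Oct 11.
Add 12 hours and 5 minutes leg 1 → 6:50 AM UTC (Oct 12).
Add 3 hours and 23 minutes layover in Eucla → 10:13 AM UTC.
Add 13 hours 10 minutes leg 2 → 11:23 PM UTC.
Cordova Station is UTC−1:00, so local arrival = 11:23 PM − 1:00 = 10:23 PM on Oct 12.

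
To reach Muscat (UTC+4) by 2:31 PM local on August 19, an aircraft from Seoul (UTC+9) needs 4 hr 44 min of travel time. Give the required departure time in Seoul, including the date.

Target arrival in UTC: 2:31 PM − 4:00 = 10:31 AM on Aug 19.
Subtract 4 hours 44 minutes → departure 5:47 AM UTC on Aug 19.
Seoul is UTC+9:00: 5:47 AM + 9:00 = 2:47 PM on Aug 19.

2:47 PM on Aug 19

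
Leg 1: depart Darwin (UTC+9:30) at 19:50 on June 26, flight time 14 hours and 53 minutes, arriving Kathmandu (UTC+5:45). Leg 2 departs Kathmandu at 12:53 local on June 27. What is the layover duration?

Convert departure to UTC: 19:50 − 9:30 = 10:20 UTC on Jun 26.
Add 14 hours 53 minutes flight time → 01:13 UTC (Jun 27).
Kathmandu is UTC+5:45, so local arrival = 01:13 + 5:45 = 06:58 on Jun 27.
Layover = 12:53 − 06:58 = 5 hours 55 minutes.

5 hours 55 minutes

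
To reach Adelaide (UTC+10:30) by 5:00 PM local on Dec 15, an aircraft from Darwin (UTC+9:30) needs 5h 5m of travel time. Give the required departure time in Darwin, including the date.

Target arrival in UTC: 5:00 PM − 10:30 = 6:30 AM on Dec 15.
Subtract 5 hours 5 minutes → departure 1:25 AM UTC on Dec 15.
Darwin is UTC+9:30: 1:25 AM + 9:30 = 10:55 AM on Dec 15.

10:55 AM on December 15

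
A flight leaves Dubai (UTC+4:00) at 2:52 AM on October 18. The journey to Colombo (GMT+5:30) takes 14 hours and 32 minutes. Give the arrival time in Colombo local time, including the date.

Convert departure to UTC: 2:52 AM − 4:00 = 10:52 PM UTC on Oct 17.
Add 14 hours and 32 minutes travel time → 1:24 PM UTC (Oct 18).
Colombo is UTC+5:30, so local arrival = 1:24 PM + 5:30 = 6:54 PM on Oct 18.

6:54 PM on October 18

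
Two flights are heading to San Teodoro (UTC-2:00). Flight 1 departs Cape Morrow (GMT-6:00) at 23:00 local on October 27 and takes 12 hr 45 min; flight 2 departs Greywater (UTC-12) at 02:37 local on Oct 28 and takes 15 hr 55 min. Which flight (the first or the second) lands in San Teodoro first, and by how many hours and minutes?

the first, by 12 hours 47 minutes

Flight 1 in UTC: 23:00 + 6:00 = 05:00 on Oct 28.
+12 hours and 45 minutes → arrive 17:45 UTC on Oct 28.
Flight 2 in UTC: 02:37 + 12:00 = 14:37 on Oct 28.
+15 hours 55 minutes → arrive 06:32 UTC on Oct 29.
Flight 1 lands earlier by 12 hours 47 minutes.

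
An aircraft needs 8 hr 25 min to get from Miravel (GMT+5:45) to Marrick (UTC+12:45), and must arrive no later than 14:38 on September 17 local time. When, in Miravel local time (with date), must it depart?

23:13 on Sep 16

Target arrival in UTC: 14:38 − 12:45 = 01:53 on Sep 17.
Subtract 8 hours and 25 minutes → departure 17:28 UTC on Sep 16.
Miravel is UTC+5:45: 17:28 + 5:45 = 23:13 on Sep 16.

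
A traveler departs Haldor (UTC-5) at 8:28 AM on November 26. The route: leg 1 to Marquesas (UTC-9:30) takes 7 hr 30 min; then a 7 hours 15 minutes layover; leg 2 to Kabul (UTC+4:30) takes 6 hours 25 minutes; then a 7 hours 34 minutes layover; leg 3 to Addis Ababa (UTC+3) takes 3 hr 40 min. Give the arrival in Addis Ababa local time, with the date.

12:52 AM on November 28

Convert departure to UTC: 8:28 AM + 5:00 = 1:28 PM UTC on Nov 26.
Add 7 hours and 30 minutes leg 1 → 8:58 PM UTC.
Add 7 hours 15 minutes layover in Marquesas → 4:13 AM UTC (Nov 27).
Add 6 hours 25 minutes leg 2 → 10:38 AM UTC.
Add 7 hours and 34 minutes layover in Kabul → 6:12 PM UTC.
Add 3 hours and 40 minutes leg 3 → 9:52 PM UTC.
Addis Ababa is UTC+3:00, so local arrival = 9:52 PM + 3:00 = 12:52 AM on Nov 28.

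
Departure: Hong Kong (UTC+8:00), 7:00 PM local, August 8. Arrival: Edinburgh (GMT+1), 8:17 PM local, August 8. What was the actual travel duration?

Departure in UTC: 7:00 PM − 8:00 = 11:00 AM on Aug 8.
Arrival in UTC: 8:17 PM − 1:00 = 7:17 PM on Aug 8.
Elapsed = 7:17 PM − 11:00 AM = 8 hours 17 minutes.

8 hours 17 minutes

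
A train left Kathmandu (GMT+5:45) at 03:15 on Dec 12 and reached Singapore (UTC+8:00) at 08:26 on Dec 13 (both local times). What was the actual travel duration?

26 hours 56 minutes

Departure in UTC: 03:15 − 5:45 = 21:30 on Dec 11.
Arrival in UTC: 08:26 − 8:00 = 00:26 on Dec 13.
Elapsed = 00:26 − 21:30 (+2 days) = 26 hours 56 minutes.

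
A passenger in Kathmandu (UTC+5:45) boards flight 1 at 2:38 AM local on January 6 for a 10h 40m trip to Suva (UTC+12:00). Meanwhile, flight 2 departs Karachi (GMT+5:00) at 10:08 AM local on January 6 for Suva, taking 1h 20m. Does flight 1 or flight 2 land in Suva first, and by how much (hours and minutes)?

the second, by 1 hour 5 minutes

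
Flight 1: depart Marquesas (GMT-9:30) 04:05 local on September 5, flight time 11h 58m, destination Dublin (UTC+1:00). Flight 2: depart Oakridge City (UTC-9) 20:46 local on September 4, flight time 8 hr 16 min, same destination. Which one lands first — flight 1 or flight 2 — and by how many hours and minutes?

the second, by 11 hours 31 minutes

Flight 1 in UTC: 04:05 + 9:30 = 13:35 on Sep 5.
+11 hours 58 minutes → arrive 01:33 UTC on Sep 6.
Flight 2 in UTC: 20:46 + 9:00 = 05:46 on Sep 5.
+8 hours 16 minutes → arrive 14:02 UTC on Sep 5.
Flight 2 lands earlier by 11 hours 31 minutes.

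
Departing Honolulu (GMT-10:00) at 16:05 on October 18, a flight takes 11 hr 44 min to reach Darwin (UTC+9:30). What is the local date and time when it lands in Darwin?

23:19 on Oct 19

Convert departure to UTC: 16:05 + 10:00 = 02:05 UTC on Oct 19.
Add 11 hours and 44 minutes travel time → 13:49 UTC.
Darwin is UTC+9:30, so local arrival = 13:49 + 9:30 = 23:19 on Oct 19.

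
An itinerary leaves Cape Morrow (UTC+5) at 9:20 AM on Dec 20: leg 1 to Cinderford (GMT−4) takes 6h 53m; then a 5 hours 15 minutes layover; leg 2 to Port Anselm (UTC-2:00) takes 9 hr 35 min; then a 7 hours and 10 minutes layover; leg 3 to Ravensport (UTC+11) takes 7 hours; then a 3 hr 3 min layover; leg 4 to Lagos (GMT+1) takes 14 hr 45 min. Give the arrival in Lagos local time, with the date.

11:01 AM on December 22

Convert departure to UTC: 9:20 AM − 5:00 = 4:20 AM UTC on Dec 20.
Add 6 hours and 53 minutes leg 1 → 11:13 AM UTC.
Add 5 hours and 15 minutes layover in Cinderford → 4:28 PM UTC.
Add 9 hours 35 minutes leg 2 → 2:03 AM UTC (Dec 21).
Add 7 hours and 10 minutes layover in Port Anselm → 9:13 AM UTC.
Add 7 hours leg 3 → 4:13 PM UTC.
Add 3 hours and 3 minutes layover in Ravensport → 7:16 PM UTC.
Add 14 hours and 45 minutes leg 4 → 10:01 AM UTC (Dec 22).
Lagos is UTC+1:00, so local arrival = 10:01 AM + 1:00 = 11:01 AM on Dec 22.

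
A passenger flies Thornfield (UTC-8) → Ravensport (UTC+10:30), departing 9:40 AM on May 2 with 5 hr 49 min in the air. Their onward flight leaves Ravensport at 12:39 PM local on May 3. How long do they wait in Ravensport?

2 hours 40 minutes

Convert departure to UTC: 9:40 AM + 8:00 = 5:40 PM UTC on May 2.
Add 5 hours 49 minutes flight time → 11:29 PM UTC.
Ravensport is UTC+10:30, so local arrival = 11:29 PM + 10:30 = 9:59 AM on May 3.
Layover = 12:39 PM − 9:59 AM = 2 hours 40 minutes.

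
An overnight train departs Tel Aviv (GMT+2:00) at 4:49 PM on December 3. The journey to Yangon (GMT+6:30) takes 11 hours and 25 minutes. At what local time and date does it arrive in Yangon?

Yangon is 4:30 ahead of Tel Aviv.
After 11 hours and 25 minutes it is 4:14 AM (Dec 4) in Tel Aviv.
Shift by the zone difference: 4:14 AM + 4:30 = 8:44 AM on Dec 4 in Yangon.

8:44 AM on December 4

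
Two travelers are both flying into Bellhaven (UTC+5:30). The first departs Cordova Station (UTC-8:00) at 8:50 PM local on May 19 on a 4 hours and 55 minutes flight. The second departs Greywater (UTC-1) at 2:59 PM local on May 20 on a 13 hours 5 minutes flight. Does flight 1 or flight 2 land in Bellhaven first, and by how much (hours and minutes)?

Flight 1 in UTC: 8:50 PM + 8:00 = 4:50 AM on May 20.
+4 hours 55 minutes → arrive 9:45 AM UTC on May 20.
Flight 2 in UTC: 2:59 PM + 1:00 = 3:59 PM on May 20.
+13 hours 5 minutes → arrive 5:04 AM UTC on May 21.
Flight 1 lands earlier by 19 hours 19 minutes.

the first, by 19 hours 19 minutes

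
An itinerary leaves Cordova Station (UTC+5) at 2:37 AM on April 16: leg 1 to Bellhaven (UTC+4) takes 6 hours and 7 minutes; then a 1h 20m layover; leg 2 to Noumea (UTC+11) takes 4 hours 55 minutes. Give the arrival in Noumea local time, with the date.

Convert departure to UTC: 2:37 AM − 5:00 = 9:37 PM UTC on Apr 15.
Add 6 hours 7 minutes leg 1 → 3:44 AM UTC (Apr 16).
Add 1 hour and 20 minutes layover in Bellhaven → 5:04 AM UTC.
Add 4 hours 55 minutes leg 2 → 9:59 AM UTC.
Noumea is UTC+11:00, so local arrival = 9:59 AM + 11:00 = 8:59 PM on Apr 16.

8:59 PM on Apr 16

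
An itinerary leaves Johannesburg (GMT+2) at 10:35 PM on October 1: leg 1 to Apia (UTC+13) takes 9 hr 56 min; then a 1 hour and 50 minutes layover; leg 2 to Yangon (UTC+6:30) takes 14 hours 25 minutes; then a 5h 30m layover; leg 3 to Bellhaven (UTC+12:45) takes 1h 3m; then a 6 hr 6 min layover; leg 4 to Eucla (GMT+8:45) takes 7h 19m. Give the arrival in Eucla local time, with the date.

3:29 AM on Oct 4

Convert departure to UTC: 10:35 PM − 2:00 = 8:35 PM UTC on Oct 1.
Add 9 hours 56 minutes leg 1 → 6:31 AM UTC (Oct 2).
Add 1 hour 50 minutes layover in Apia → 8:21 AM UTC.
Add 14 hours and 25 minutes leg 2 → 10:46 PM UTC.
Add 5 hours and 30 minutes layover in Yangon → 4:16 AM UTC (Oct 3).
Add 1 hour and 3 minutes leg 3 → 5:19 AM UTC.
Add 6 hours 6 minutes layover in Bellhaven → 11:25 AM UTC.
Add 7 hours and 19 minutes leg 4 → 6:44 PM UTC.
Eucla is UTC+8:45, so local arrival = 6:44 PM + 8:45 = 3:29 AM on Oct 4.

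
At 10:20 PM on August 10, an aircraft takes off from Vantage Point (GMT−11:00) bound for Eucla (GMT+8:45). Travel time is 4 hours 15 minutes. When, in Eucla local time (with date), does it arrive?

10:20 PM on August 11

Convert departure to UTC: 10:20 PM + 11:00 = 9:20 AM UTC on Aug 11.
Add 4 hours 15 minutes travel time → 1:35 PM UTC.
Eucla is UTC+8:45, so local arrival = 1:35 PM + 8:45 = 10:20 PM on Aug 11.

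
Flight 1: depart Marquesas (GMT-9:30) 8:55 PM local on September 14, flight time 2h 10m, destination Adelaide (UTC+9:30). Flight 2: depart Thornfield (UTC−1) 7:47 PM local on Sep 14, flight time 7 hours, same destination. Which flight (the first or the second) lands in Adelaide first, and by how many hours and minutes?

the second, by 4 hours 48 minutes

Flight 1 in UTC: 8:55 PM + 9:30 = 6:25 AM on Sep 15.
+2 hours and 10 minutes → arrive 8:35 AM UTC on Sep 15.
Flight 2 in UTC: 7:47 PM + 1:00 = 8:47 PM on Sep 14.
+7 hours → arrive 3:47 AM UTC on Sep 15.
Flight 2 lands earlier by 4 hours 48 minutes.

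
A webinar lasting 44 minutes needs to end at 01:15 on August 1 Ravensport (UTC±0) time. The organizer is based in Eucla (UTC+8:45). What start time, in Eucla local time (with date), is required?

09:16 on August 1

Target end time is already UTC: 01:15 on Aug 1.
Subtract 44 minutes → start 00:31 UTC on Aug 1.
Eucla is UTC+8:45: 00:31 + 8:45 = 09:16 on Aug 1.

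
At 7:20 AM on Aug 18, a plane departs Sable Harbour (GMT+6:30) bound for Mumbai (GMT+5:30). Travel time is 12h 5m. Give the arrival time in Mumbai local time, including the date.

6:25 PM on August 18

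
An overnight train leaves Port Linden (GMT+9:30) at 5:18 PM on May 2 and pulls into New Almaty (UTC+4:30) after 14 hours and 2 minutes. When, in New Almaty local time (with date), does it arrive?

2:20 AM on May 3

Convert departure to UTC: 5:18 PM − 9:30 = 7:48 AM UTC on May 2.
Add 14 hours 2 minutes travel time → 9:50 PM UTC.
New Almaty is UTC+4:30, so local arrival = 9:50 PM + 4:30 = 2:20 AM on May 3.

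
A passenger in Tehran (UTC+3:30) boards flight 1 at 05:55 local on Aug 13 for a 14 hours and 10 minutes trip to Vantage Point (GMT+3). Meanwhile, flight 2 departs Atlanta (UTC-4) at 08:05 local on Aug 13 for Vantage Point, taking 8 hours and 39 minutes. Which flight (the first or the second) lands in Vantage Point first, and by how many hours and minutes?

the first, by 4 hours 9 minutes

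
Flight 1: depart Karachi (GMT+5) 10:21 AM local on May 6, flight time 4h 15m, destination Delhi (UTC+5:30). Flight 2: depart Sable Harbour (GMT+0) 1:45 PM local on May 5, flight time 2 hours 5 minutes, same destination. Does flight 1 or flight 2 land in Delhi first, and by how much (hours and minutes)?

the second, by 17 hours 46 minutes

Flight 1 in UTC: 10:21 AM − 5:00 = 5:21 AM on May 6.
+4 hours 15 minutes → arrive 9:36 AM UTC on May 6.
Flight 2 departs at 1:45 PM UTC (May 5).
+2 hours 5 minutes → arrive 3:50 PM UTC on May 5.
Flight 2 lands earlier by 17 hours 46 minutes.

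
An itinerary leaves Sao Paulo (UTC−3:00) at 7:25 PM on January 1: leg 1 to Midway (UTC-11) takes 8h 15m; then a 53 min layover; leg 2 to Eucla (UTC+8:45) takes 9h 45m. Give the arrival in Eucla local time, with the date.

Convert departure to UTC: 7:25 PM + 3:00 = 10:25 PM UTC on Jan 1.
Add 8 hours and 15 minutes leg 1 → 6:40 AM UTC (Jan 2).
Add 53 minutes layover in Midway → 7:33 AM UTC.
Add 9 hours 45 minutes leg 2 → 5:18 PM UTC.
Eucla is UTC+8:45, so local arrival = 5:18 PM + 8:45 = 2:03 AM on Jan 3.

2:03 AM on January 3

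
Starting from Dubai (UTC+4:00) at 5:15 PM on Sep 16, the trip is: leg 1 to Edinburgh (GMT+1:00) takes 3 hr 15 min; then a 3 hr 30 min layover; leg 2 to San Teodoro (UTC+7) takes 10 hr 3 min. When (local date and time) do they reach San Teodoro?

1:03 PM on September 17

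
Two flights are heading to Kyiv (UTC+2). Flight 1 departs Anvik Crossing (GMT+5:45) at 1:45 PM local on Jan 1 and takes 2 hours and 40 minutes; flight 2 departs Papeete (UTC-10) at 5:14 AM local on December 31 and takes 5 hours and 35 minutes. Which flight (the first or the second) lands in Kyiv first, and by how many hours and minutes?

Flight 1 in UTC: 1:45 PM − 5:45 = 8:00 AM on Jan 1.
+2 hours 40 minutes → arrive 10:40 AM UTC on Jan 1.
Flight 2 in UTC: 5:14 AM + 10:00 = 3:14 PM on Dec 31.
+5 hours 35 minutes → arrive 8:49 PM UTC on Dec 31.
Flight 2 lands earlier by 13 hours 51 minutes.

the second, by 13 hours 51 minutes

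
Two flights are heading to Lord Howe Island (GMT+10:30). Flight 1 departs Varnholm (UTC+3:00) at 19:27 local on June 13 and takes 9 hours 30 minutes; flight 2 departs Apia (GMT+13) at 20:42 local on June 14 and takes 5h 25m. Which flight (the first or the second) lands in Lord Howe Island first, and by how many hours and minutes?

the first, by 11 hours 10 minutes

Flight 1 in UTC: 19:27 − 3:00 = 16:27 on Jun 13.
+9 hours 30 minutes → arrive 01:57 UTC on Jun 14.
Flight 2 in UTC: 20:42 − 13:00 = 07:42 on Jun 14.
+5 hours and 25 minutes → arrive 13:07 UTC on Jun 14.
Flight 1 lands earlier by 11 hours 10 minutes.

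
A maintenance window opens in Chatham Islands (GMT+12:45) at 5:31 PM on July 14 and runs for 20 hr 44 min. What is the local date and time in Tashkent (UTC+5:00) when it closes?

Convert start to UTC: 5:31 PM − 12:45 = 4:46 AM UTC on Jul 14.
Add 20 hours 44 minutes duration → 1:30 AM UTC (Jul 15).
Tashkent is UTC+5:00, so local end time = 1:30 AM + 5:00 = 6:30 AM on Jul 15.

6:30 AM on July 15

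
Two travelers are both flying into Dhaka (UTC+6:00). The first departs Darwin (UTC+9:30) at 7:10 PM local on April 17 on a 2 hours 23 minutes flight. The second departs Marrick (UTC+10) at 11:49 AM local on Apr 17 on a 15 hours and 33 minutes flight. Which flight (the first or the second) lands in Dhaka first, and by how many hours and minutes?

the first, by 5 hours 19 minutes

Flight 1 in UTC: 7:10 PM − 9:30 = 9:40 AM on Apr 17.
+2 hours and 23 minutes → arrive 12:03 PM UTC on Apr 17.
Flight 2 in UTC: 11:49 AM − 10:00 = 1:49 AM on Apr 17.
+15 hours and 33 minutes → arrive 5:22 PM UTC on Apr 17.
Flight 1 lands earlier by 5 hours 19 minutes.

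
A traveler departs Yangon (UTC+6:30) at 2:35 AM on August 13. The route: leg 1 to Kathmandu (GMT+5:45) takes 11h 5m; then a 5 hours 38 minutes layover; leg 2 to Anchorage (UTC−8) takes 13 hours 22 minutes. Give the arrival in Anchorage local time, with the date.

Convert departure to UTC: 2:35 AM − 6:30 = 8:05 PM UTC on Aug 12.
Add 11 hours 5 minutes leg 1 → 7:10 AM UTC (Aug 13).
Add 5 hours and 38 minutes layover in Kathmandu → 12:48 PM UTC.
Add 13 hours 22 minutes leg 2 → 2:10 AM UTC (Aug 14).
Anchorage is UTC−8:00, so local arrival = 2:10 AM − 8:00 = 6:10 PM on Aug 13.

6:10 PM on August 13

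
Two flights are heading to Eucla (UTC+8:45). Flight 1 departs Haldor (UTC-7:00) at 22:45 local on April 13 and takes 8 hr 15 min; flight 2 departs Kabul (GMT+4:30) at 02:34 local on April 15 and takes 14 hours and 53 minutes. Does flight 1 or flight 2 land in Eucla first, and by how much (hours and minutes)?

Flight 1 in UTC: 22:45 + 7:00 = 05:45 on Apr 14.
+8 hours and 15 minutes → arrive 14:00 UTC on Apr 14.
Flight 2 in UTC: 02:34 − 4:30 = 22:04 on Apr 14.
+14 hours and 53 minutes → arrive 12:57 UTC on Apr 15.
Flight 1 lands earlier by 22 hours 57 minutes.

the first, by 22 hours 57 minutes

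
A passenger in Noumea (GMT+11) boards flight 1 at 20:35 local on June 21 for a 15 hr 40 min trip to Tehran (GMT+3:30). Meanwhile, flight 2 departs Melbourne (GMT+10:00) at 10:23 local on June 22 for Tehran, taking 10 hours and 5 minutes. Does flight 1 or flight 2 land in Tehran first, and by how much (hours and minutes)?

Flight 1 in UTC: 20:35 − 11:00 = 09:35 on Jun 21.
+15 hours 40 minutes → arrive 01:15 UTC on Jun 22.
Flight 2 in UTC: 10:23 − 10:00 = 00:23 on Jun 22.
+10 hours 5 minutes → arrive 10:28 UTC on Jun 22.
Flight 1 lands earlier by 9 hours 13 minutes.

the first, by 9 hours 13 minutes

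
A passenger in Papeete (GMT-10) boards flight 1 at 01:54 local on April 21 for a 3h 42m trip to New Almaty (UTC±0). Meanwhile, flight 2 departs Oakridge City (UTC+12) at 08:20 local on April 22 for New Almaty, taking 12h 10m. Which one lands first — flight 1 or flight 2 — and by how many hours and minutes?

Flight 1 in UTC: 01:54 + 10:00 = 11:54 on Apr 21.
+3 hours 42 minutes → arrive 15:36 UTC on Apr 21.
Flight 2 in UTC: 08:20 − 12:00 = 20:20 on Apr 21.
+12 hours 10 minutes → arrive 08:30 UTC on Apr 22.
Flight 1 lands earlier by 16 hours 54 minutes.

the first, by 16 hours 54 minutes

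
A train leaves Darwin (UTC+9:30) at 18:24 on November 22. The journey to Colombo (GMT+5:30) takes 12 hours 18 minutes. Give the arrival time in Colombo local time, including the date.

02:42 on Nov 23

Convert departure to UTC: 18:24 − 9:30 = 08:54 UTC on Nov 22.
Add 12 hours 18 minutes travel time → 21:12 UTC.
Colombo is UTC+5:30, so local arrival = 21:12 + 5:30 = 02:42 on Nov 23.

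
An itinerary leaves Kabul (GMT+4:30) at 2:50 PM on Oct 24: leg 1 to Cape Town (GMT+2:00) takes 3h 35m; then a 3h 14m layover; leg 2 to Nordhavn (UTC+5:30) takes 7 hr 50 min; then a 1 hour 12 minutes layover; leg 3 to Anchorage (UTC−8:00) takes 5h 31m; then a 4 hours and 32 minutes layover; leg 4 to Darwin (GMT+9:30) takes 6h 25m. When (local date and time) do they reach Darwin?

Convert departure to UTC: 2:50 PM − 4:30 = 10:20 AM UTC on Oct 24.
Add 3 hours and 35 minutes leg 1 → 1:55 PM UTC.
Add 3 hours and 14 minutes layover in Cape Town → 5:09 PM UTC.
Add 7 hours and 50 minutes leg 2 → 12:59 AM UTC (Oct 25).
Add 1 hour and 12 minutes layover in Nordhavn → 2:11 AM UTC.
Add 5 hours and 31 minutes leg 3 → 7:42 AM UTC.
Add 4 hours 32 minutes layover in Anchorage → 12:14 PM UTC.
Add 6 hours and 25 minutes leg 4 → 6:39 PM UTC.
Darwin is UTC+9:30, so local arrival = 6:39 PM + 9:30 = 4:09 AM on Oct 26.

4:09 AM on October 26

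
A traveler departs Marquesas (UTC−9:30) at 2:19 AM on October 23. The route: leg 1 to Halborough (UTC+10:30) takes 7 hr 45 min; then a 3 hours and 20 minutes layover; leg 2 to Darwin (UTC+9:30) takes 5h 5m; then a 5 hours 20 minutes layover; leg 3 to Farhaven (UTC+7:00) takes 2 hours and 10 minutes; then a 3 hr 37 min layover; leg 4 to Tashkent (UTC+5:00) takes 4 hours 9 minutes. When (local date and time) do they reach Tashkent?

12:15 AM on October 25

Convert departure to UTC: 2:19 AM + 9:30 = 11:49 AM UTC on Oct 23.
Add 7 hours 45 minutes leg 1 → 7:34 PM UTC.
Add 3 hours and 20 minutes layover in Halborough → 10:54 PM UTC.
Add 5 hours 5 minutes leg 2 → 3:59 AM UTC (Oct 24).
Add 5 hours and 20 minutes layover in Darwin → 9:19 AM UTC.
Add 2 hours 10 minutes leg 3 → 11:29 AM UTC.
Add 3 hours and 37 minutes layover in Farhaven → 3:06 PM UTC.
Add 4 hours and 9 minutes leg 4 → 7:15 PM UTC.
Tashkent is UTC+5:00, so local arrival = 7:15 PM + 5:00 = 12:15 AM on Oct 25.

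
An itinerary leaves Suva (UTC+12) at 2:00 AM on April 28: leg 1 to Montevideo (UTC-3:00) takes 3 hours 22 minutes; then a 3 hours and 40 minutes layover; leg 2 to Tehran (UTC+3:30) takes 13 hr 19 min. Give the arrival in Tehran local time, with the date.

1:51 PM on Apr 28

Convert departure to UTC: 2:00 AM − 12:00 = 2:00 PM UTC on Apr 27.
Add 3 hours and 22 minutes leg 1 → 5:22 PM UTC.
Add 3 hours and 40 minutes layover in Montevideo → 9:02 PM UTC.
Add 13 hours 19 minutes leg 2 → 10:21 AM UTC (Apr 28).
Tehran is UTC+3:30, so local arrival = 10:21 AM + 3:30 = 1:51 PM on Apr 28.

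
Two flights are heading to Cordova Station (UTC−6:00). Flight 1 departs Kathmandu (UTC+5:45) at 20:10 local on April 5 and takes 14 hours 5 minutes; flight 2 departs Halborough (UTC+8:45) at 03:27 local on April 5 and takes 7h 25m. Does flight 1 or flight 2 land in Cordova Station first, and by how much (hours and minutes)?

the second, by 26 hours 23 minutes

Flight 1 in UTC: 20:10 − 5:45 = 14:25 on Apr 5.
+14 hours 5 minutes → arrive 04:30 UTC on Apr 6.
Flight 2 in UTC: 03:27 − 8:45 = 18:42 on Apr 4.
+7 hours 25 minutes → arrive 02:07 UTC on Apr 5.
Flight 2 lands earlier by 26 hours 23 minutes.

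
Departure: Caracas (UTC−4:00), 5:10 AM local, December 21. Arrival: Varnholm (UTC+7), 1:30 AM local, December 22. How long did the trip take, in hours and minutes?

9 hours 20 minutes

Departure in UTC: 5:10 AM + 4:00 = 9:10 AM on Dec 21.
Arrival in UTC: 1:30 AM − 7:00 = 6:30 PM on Dec 21.
Elapsed = 6:30 PM − 9:10 AM = 9 hours 20 minutes.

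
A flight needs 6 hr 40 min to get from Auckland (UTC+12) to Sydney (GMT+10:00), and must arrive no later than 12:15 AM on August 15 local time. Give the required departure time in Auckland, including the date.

7:35 PM on Aug 14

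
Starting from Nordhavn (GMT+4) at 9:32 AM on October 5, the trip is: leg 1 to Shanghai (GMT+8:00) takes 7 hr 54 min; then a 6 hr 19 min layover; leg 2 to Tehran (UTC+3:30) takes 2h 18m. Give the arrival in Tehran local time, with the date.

1:33 AM on Oct 6

Convert departure to UTC: 9:32 AM − 4:00 = 5:32 AM UTC on Oct 5.
Add 7 hours and 54 minutes leg 1 → 1:26 PM UTC.
Add 6 hours 19 minutes layover in Shanghai → 7:45 PM UTC.
Add 2 hours 18 minutes leg 2 → 10:03 PM UTC.
Tehran is UTC+3:30, so local arrival = 10:03 PM + 3:30 = 1:33 AM on Oct 6.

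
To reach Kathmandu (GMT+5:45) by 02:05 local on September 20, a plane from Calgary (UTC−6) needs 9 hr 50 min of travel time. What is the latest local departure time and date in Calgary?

Target arrival in UTC: 02:05 − 5:45 = 20:20 on Sep 19.
Subtract 9 hours 50 minutes → departure 10:30 UTC on Sep 19.
Calgary is UTC−6:00: 10:30 − 6:00 = 04:30 on Sep 19.

04:30 on Sep 19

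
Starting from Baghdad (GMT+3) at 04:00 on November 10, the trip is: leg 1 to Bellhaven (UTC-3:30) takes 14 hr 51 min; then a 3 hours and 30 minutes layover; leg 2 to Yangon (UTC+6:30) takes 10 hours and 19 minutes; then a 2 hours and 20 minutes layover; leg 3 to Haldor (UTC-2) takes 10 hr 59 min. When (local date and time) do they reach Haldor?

Convert departure to UTC: 04:00 − 3:00 = 01:00 UTC on Nov 10.
Add 14 hours and 51 minutes leg 1 → 15:51 UTC.
Add 3 hours and 30 minutes layover in Bellhaven → 19:21 UTC.
Add 10 hours and 19 minutes leg 2 → 05:40 UTC (Nov 11).
Add 2 hours and 20 minutes layover in Yangon → 08:00 UTC.
Add 10 hours and 59 minutes leg 3 → 18:59 UTC.
Haldor is UTC−2:00, so local arrival = 18:59 − 2:00 = 16:59 on Nov 11.

16:59 on November 11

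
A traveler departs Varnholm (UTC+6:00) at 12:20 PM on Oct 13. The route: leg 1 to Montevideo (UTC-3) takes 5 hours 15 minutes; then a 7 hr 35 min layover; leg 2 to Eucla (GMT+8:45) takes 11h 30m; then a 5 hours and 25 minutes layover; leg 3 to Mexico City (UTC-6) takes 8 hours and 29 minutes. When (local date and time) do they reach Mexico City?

2:34 PM on October 14

Convert departure to UTC: 12:20 PM − 6:00 = 6:20 AM UTC on Oct 13.
Add 5 hours 15 minutes leg 1 → 11:35 AM UTC.
Add 7 hours and 35 minutes layover in Montevideo → 7:10 PM UTC.
Add 11 hours and 30 minutes leg 2 → 6:40 AM UTC (Oct 14).
Add 5 hours 25 minutes layover in Eucla → 12:05 PM UTC.
Add 8 hours and 29 minutes leg 3 → 8:34 PM UTC.
Mexico City is UTC−6:00, so local arrival = 8:34 PM − 6:00 = 2:34 PM on Oct 14.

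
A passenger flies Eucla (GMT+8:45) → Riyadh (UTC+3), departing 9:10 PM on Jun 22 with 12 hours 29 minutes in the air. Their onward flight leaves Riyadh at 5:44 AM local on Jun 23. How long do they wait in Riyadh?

1 hour 50 minutes

Convert departure to UTC: 9:10 PM − 8:45 = 12:25 PM UTC on Jun 22.
Add 12 hours and 29 minutes flight time → 12:54 AM UTC (Jun 23).
Riyadh is UTC+3:00, so local arrival = 12:54 AM + 3:00 = 3:54 AM on Jun 23.
Layover = 5:44 AM − 3:54 AM = 1 hour 50 minutes.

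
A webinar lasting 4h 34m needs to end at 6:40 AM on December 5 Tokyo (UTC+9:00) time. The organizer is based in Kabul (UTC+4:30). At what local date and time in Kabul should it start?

Target end time in UTC: 6:40 AM − 9:00 = 9:40 PM on Dec 4.
Subtract 4 hours 34 minutes → start 5:06 PM UTC on Dec 4.
Kabul is UTC+4:30: 5:06 PM + 4:30 = 9:36 PM on Dec 4.

9:36 PM on December 4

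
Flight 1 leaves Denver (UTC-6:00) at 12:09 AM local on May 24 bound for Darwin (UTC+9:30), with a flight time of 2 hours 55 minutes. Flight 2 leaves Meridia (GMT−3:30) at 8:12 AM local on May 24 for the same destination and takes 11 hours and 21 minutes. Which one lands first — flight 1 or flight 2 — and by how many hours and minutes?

Flight 1 in UTC: 12:09 AM + 6:00 = 6:09 AM on May 24.
+2 hours 55 minutes → arrive 9:04 AM UTC on May 24.
Flight 2 in UTC: 8:12 AM + 3:30 = 11:42 AM on May 24.
+11 hours 21 minutes → arrive 11:03 PM UTC on May 24.
Flight 1 lands earlier by 13 hours 59 minutes.

the first, by 13 hours 59 minutes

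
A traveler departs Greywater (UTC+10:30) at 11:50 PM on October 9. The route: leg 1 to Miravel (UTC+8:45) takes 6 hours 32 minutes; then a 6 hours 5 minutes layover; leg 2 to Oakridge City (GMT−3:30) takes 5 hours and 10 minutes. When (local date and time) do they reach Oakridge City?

3:37 AM on October 10

Convert departure to UTC: 11:50 PM − 10:30 = 1:20 PM UTC on Oct 9.
Add 6 hours 32 minutes leg 1 → 7:52 PM UTC.
Add 6 hours 5 minutes layover in Miravel → 1:57 AM UTC (Oct 10).
Add 5 hours 10 minutes leg 2 → 7:07 AM UTC.
Oakridge City is UTC−3:30, so local arrival = 7:07 AM − 3:30 = 3:37 AM on Oct 10.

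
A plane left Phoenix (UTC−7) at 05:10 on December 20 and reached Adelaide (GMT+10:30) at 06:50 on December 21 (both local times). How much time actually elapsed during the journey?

8 hours 10 minutes

Adelaide is 17:30 ahead of Phoenix.
Clock-face elapsed time (ignoring zones) is 25 hours 40 minutes.
Actual elapsed = 25 hours 40 minutes − 17:30 = 8 hours 10 minutes.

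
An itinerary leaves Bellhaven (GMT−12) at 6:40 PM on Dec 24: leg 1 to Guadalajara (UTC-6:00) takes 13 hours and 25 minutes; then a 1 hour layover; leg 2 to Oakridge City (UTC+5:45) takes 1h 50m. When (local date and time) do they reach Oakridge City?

Convert departure to UTC: 6:40 PM + 12:00 = 6:40 AM UTC on Dec 25.
Add 13 hours and 25 minutes leg 1 → 8:05 PM UTC.
Add 1 hour layover in Guadalajara → 9:05 PM UTC.
Add 1 hour and 50 minutes leg 2 → 10:55 PM UTC.
Oakridge City is UTC+5:45, so local arrival = 10:55 PM + 5:45 = 4:40 AM on Dec 26.

4:40 AM on December 26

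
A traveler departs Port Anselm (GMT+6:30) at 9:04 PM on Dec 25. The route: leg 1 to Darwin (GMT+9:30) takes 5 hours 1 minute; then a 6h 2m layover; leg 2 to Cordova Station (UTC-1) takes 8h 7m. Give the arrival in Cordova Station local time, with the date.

8:44 AM on December 26

Convert departure to UTC: 9:04 PM − 6:30 = 2:34 PM UTC on Dec 25.
Add 5 hours 1 minute leg 1 → 7:35 PM UTC.
Add 6 hours and 2 minutes layover in Darwin → 1:37 AM UTC (Dec 26).
Add 8 hours 7 minutes leg 2 → 9:44 AM UTC.
Cordova Station is UTC−1:00, so local arrival = 9:44 AM − 1:00 = 8:44 AM on Dec 26.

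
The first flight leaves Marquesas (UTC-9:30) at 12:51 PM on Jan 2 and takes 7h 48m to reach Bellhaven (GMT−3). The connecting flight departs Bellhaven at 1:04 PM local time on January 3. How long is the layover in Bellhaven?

Convert departure to UTC: 12:51 PM + 9:30 = 10:21 PM UTC on Jan 2.
Add 7 hours 48 minutes flight time → 6:09 AM UTC (Jan 3).
Bellhaven is UTC−3:00, so local arrival = 6:09 AM − 3:00 = 3:09 AM on Jan 3.
Layover = 1:04 PM − 3:09 AM = 9 hours 55 minutes.

9 hours 55 minutes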